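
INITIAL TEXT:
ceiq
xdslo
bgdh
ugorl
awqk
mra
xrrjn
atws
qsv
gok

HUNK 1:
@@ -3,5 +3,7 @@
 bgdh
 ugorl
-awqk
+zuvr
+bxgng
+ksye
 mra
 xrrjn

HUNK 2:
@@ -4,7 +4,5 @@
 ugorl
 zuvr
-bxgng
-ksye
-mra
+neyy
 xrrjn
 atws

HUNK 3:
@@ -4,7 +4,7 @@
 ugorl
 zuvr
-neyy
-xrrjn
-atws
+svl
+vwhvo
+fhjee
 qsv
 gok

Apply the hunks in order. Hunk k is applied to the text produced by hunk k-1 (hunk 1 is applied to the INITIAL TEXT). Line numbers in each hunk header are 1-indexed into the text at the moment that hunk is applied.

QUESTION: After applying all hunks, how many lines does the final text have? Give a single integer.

Answer: 10

Derivation:
Hunk 1: at line 3 remove [awqk] add [zuvr,bxgng,ksye] -> 12 lines: ceiq xdslo bgdh ugorl zuvr bxgng ksye mra xrrjn atws qsv gok
Hunk 2: at line 4 remove [bxgng,ksye,mra] add [neyy] -> 10 lines: ceiq xdslo bgdh ugorl zuvr neyy xrrjn atws qsv gok
Hunk 3: at line 4 remove [neyy,xrrjn,atws] add [svl,vwhvo,fhjee] -> 10 lines: ceiq xdslo bgdh ugorl zuvr svl vwhvo fhjee qsv gok
Final line count: 10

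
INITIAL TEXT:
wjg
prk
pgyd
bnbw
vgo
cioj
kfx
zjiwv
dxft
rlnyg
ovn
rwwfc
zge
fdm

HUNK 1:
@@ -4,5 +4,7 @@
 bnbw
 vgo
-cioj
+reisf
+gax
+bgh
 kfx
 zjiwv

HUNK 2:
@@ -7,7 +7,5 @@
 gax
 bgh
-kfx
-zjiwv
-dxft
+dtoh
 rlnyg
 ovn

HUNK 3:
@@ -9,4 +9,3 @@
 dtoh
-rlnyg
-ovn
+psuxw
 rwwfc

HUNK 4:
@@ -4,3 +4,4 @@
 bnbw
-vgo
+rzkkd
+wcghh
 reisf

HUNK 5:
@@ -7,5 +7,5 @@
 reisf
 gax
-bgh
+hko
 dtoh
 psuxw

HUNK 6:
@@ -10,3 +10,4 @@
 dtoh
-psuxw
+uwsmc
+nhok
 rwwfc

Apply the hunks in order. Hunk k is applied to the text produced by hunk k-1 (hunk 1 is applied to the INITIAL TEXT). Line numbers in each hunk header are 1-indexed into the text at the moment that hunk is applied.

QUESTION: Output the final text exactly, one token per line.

Hunk 1: at line 4 remove [cioj] add [reisf,gax,bgh] -> 16 lines: wjg prk pgyd bnbw vgo reisf gax bgh kfx zjiwv dxft rlnyg ovn rwwfc zge fdm
Hunk 2: at line 7 remove [kfx,zjiwv,dxft] add [dtoh] -> 14 lines: wjg prk pgyd bnbw vgo reisf gax bgh dtoh rlnyg ovn rwwfc zge fdm
Hunk 3: at line 9 remove [rlnyg,ovn] add [psuxw] -> 13 lines: wjg prk pgyd bnbw vgo reisf gax bgh dtoh psuxw rwwfc zge fdm
Hunk 4: at line 4 remove [vgo] add [rzkkd,wcghh] -> 14 lines: wjg prk pgyd bnbw rzkkd wcghh reisf gax bgh dtoh psuxw rwwfc zge fdm
Hunk 5: at line 7 remove [bgh] add [hko] -> 14 lines: wjg prk pgyd bnbw rzkkd wcghh reisf gax hko dtoh psuxw rwwfc zge fdm
Hunk 6: at line 10 remove [psuxw] add [uwsmc,nhok] -> 15 lines: wjg prk pgyd bnbw rzkkd wcghh reisf gax hko dtoh uwsmc nhok rwwfc zge fdm

Answer: wjg
prk
pgyd
bnbw
rzkkd
wcghh
reisf
gax
hko
dtoh
uwsmc
nhok
rwwfc
zge
fdm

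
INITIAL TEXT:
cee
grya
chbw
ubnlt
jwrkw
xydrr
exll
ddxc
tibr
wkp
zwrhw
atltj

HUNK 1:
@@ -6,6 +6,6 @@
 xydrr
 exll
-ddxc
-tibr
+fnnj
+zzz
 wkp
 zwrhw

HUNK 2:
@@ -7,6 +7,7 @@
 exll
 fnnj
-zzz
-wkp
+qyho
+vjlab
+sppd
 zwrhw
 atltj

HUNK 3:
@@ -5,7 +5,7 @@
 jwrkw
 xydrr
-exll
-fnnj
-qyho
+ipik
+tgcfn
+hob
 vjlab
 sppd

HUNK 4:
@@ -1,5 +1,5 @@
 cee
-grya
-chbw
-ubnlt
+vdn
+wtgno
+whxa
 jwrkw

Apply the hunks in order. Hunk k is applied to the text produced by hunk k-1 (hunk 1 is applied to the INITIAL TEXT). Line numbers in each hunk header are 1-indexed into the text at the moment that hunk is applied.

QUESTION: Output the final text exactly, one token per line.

Hunk 1: at line 6 remove [ddxc,tibr] add [fnnj,zzz] -> 12 lines: cee grya chbw ubnlt jwrkw xydrr exll fnnj zzz wkp zwrhw atltj
Hunk 2: at line 7 remove [zzz,wkp] add [qyho,vjlab,sppd] -> 13 lines: cee grya chbw ubnlt jwrkw xydrr exll fnnj qyho vjlab sppd zwrhw atltj
Hunk 3: at line 5 remove [exll,fnnj,qyho] add [ipik,tgcfn,hob] -> 13 lines: cee grya chbw ubnlt jwrkw xydrr ipik tgcfn hob vjlab sppd zwrhw atltj
Hunk 4: at line 1 remove [grya,chbw,ubnlt] add [vdn,wtgno,whxa] -> 13 lines: cee vdn wtgno whxa jwrkw xydrr ipik tgcfn hob vjlab sppd zwrhw atltj

Answer: cee
vdn
wtgno
whxa
jwrkw
xydrr
ipik
tgcfn
hob
vjlab
sppd
zwrhw
atltj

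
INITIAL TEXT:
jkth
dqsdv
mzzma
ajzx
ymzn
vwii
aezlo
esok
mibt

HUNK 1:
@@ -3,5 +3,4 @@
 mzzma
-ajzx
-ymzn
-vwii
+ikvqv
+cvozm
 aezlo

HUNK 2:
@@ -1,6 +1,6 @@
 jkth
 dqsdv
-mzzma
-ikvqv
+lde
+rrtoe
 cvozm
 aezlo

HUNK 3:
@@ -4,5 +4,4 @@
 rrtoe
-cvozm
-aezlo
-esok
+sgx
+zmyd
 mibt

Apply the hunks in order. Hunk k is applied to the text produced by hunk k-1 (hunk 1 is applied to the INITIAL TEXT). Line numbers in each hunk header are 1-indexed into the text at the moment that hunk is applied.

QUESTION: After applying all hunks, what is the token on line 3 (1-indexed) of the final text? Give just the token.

Hunk 1: at line 3 remove [ajzx,ymzn,vwii] add [ikvqv,cvozm] -> 8 lines: jkth dqsdv mzzma ikvqv cvozm aezlo esok mibt
Hunk 2: at line 1 remove [mzzma,ikvqv] add [lde,rrtoe] -> 8 lines: jkth dqsdv lde rrtoe cvozm aezlo esok mibt
Hunk 3: at line 4 remove [cvozm,aezlo,esok] add [sgx,zmyd] -> 7 lines: jkth dqsdv lde rrtoe sgx zmyd mibt
Final line 3: lde

Answer: lde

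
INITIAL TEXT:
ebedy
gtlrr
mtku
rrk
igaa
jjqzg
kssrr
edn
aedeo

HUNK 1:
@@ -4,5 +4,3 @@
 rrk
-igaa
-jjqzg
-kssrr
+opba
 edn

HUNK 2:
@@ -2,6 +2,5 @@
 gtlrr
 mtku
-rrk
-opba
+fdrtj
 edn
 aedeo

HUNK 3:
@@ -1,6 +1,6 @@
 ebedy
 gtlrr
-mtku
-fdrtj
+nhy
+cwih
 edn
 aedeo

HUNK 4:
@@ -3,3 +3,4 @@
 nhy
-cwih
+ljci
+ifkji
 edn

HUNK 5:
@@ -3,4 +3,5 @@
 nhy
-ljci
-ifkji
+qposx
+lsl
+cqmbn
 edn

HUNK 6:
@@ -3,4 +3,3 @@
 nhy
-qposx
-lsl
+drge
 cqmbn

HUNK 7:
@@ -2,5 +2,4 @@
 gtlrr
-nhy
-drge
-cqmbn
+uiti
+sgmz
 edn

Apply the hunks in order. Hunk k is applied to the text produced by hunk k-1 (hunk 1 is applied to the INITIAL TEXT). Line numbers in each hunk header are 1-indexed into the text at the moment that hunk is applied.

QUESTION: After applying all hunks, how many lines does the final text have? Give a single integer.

Answer: 6

Derivation:
Hunk 1: at line 4 remove [igaa,jjqzg,kssrr] add [opba] -> 7 lines: ebedy gtlrr mtku rrk opba edn aedeo
Hunk 2: at line 2 remove [rrk,opba] add [fdrtj] -> 6 lines: ebedy gtlrr mtku fdrtj edn aedeo
Hunk 3: at line 1 remove [mtku,fdrtj] add [nhy,cwih] -> 6 lines: ebedy gtlrr nhy cwih edn aedeo
Hunk 4: at line 3 remove [cwih] add [ljci,ifkji] -> 7 lines: ebedy gtlrr nhy ljci ifkji edn aedeo
Hunk 5: at line 3 remove [ljci,ifkji] add [qposx,lsl,cqmbn] -> 8 lines: ebedy gtlrr nhy qposx lsl cqmbn edn aedeo
Hunk 6: at line 3 remove [qposx,lsl] add [drge] -> 7 lines: ebedy gtlrr nhy drge cqmbn edn aedeo
Hunk 7: at line 2 remove [nhy,drge,cqmbn] add [uiti,sgmz] -> 6 lines: ebedy gtlrr uiti sgmz edn aedeo
Final line count: 6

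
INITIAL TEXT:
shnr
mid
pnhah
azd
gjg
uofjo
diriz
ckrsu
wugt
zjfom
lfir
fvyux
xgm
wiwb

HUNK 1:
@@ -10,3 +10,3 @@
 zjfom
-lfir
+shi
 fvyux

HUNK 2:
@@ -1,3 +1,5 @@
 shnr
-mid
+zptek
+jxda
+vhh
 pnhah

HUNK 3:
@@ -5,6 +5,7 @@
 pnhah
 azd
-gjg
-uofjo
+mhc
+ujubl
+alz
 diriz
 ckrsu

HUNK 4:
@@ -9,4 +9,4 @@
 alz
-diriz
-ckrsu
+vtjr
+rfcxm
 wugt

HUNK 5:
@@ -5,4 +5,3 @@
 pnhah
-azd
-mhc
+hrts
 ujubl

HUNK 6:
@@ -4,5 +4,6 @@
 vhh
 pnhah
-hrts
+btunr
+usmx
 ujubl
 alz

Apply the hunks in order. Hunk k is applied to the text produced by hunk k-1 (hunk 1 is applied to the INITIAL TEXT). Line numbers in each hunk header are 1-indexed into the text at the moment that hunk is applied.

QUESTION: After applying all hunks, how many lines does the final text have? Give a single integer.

Hunk 1: at line 10 remove [lfir] add [shi] -> 14 lines: shnr mid pnhah azd gjg uofjo diriz ckrsu wugt zjfom shi fvyux xgm wiwb
Hunk 2: at line 1 remove [mid] add [zptek,jxda,vhh] -> 16 lines: shnr zptek jxda vhh pnhah azd gjg uofjo diriz ckrsu wugt zjfom shi fvyux xgm wiwb
Hunk 3: at line 5 remove [gjg,uofjo] add [mhc,ujubl,alz] -> 17 lines: shnr zptek jxda vhh pnhah azd mhc ujubl alz diriz ckrsu wugt zjfom shi fvyux xgm wiwb
Hunk 4: at line 9 remove [diriz,ckrsu] add [vtjr,rfcxm] -> 17 lines: shnr zptek jxda vhh pnhah azd mhc ujubl alz vtjr rfcxm wugt zjfom shi fvyux xgm wiwb
Hunk 5: at line 5 remove [azd,mhc] add [hrts] -> 16 lines: shnr zptek jxda vhh pnhah hrts ujubl alz vtjr rfcxm wugt zjfom shi fvyux xgm wiwb
Hunk 6: at line 4 remove [hrts] add [btunr,usmx] -> 17 lines: shnr zptek jxda vhh pnhah btunr usmx ujubl alz vtjr rfcxm wugt zjfom shi fvyux xgm wiwb
Final line count: 17

Answer: 17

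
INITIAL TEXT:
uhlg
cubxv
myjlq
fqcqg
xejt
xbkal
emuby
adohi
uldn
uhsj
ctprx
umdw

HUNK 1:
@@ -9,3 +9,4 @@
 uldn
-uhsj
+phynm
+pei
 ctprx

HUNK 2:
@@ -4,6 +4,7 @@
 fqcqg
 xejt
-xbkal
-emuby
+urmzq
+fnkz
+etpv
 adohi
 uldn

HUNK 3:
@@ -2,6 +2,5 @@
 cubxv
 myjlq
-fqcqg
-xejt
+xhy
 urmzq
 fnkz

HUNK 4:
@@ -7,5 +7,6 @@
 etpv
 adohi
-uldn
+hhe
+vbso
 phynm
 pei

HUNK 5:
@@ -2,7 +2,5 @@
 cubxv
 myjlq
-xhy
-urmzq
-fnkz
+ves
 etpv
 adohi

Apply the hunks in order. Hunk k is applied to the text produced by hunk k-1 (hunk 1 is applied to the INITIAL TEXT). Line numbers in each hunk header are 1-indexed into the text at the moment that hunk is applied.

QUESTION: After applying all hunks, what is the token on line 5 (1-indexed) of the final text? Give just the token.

Answer: etpv

Derivation:
Hunk 1: at line 9 remove [uhsj] add [phynm,pei] -> 13 lines: uhlg cubxv myjlq fqcqg xejt xbkal emuby adohi uldn phynm pei ctprx umdw
Hunk 2: at line 4 remove [xbkal,emuby] add [urmzq,fnkz,etpv] -> 14 lines: uhlg cubxv myjlq fqcqg xejt urmzq fnkz etpv adohi uldn phynm pei ctprx umdw
Hunk 3: at line 2 remove [fqcqg,xejt] add [xhy] -> 13 lines: uhlg cubxv myjlq xhy urmzq fnkz etpv adohi uldn phynm pei ctprx umdw
Hunk 4: at line 7 remove [uldn] add [hhe,vbso] -> 14 lines: uhlg cubxv myjlq xhy urmzq fnkz etpv adohi hhe vbso phynm pei ctprx umdw
Hunk 5: at line 2 remove [xhy,urmzq,fnkz] add [ves] -> 12 lines: uhlg cubxv myjlq ves etpv adohi hhe vbso phynm pei ctprx umdw
Final line 5: etpv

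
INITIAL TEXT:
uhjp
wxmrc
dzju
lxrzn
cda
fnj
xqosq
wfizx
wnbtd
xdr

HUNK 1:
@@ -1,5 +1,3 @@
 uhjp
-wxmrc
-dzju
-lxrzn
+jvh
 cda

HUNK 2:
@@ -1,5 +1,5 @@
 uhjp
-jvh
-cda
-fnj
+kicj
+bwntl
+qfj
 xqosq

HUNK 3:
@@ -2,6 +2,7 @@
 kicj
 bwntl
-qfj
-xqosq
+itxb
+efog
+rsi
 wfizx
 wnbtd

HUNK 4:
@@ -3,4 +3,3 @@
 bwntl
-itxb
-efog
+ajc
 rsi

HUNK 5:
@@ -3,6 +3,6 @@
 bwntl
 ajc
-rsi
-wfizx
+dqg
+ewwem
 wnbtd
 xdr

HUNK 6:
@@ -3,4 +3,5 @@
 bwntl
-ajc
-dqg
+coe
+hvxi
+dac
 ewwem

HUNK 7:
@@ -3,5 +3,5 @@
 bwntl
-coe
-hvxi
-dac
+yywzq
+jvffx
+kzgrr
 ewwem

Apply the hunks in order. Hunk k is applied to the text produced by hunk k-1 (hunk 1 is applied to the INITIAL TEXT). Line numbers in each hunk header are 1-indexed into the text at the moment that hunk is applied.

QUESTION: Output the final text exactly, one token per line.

Hunk 1: at line 1 remove [wxmrc,dzju,lxrzn] add [jvh] -> 8 lines: uhjp jvh cda fnj xqosq wfizx wnbtd xdr
Hunk 2: at line 1 remove [jvh,cda,fnj] add [kicj,bwntl,qfj] -> 8 lines: uhjp kicj bwntl qfj xqosq wfizx wnbtd xdr
Hunk 3: at line 2 remove [qfj,xqosq] add [itxb,efog,rsi] -> 9 lines: uhjp kicj bwntl itxb efog rsi wfizx wnbtd xdr
Hunk 4: at line 3 remove [itxb,efog] add [ajc] -> 8 lines: uhjp kicj bwntl ajc rsi wfizx wnbtd xdr
Hunk 5: at line 3 remove [rsi,wfizx] add [dqg,ewwem] -> 8 lines: uhjp kicj bwntl ajc dqg ewwem wnbtd xdr
Hunk 6: at line 3 remove [ajc,dqg] add [coe,hvxi,dac] -> 9 lines: uhjp kicj bwntl coe hvxi dac ewwem wnbtd xdr
Hunk 7: at line 3 remove [coe,hvxi,dac] add [yywzq,jvffx,kzgrr] -> 9 lines: uhjp kicj bwntl yywzq jvffx kzgrr ewwem wnbtd xdr

Answer: uhjp
kicj
bwntl
yywzq
jvffx
kzgrr
ewwem
wnbtd
xdr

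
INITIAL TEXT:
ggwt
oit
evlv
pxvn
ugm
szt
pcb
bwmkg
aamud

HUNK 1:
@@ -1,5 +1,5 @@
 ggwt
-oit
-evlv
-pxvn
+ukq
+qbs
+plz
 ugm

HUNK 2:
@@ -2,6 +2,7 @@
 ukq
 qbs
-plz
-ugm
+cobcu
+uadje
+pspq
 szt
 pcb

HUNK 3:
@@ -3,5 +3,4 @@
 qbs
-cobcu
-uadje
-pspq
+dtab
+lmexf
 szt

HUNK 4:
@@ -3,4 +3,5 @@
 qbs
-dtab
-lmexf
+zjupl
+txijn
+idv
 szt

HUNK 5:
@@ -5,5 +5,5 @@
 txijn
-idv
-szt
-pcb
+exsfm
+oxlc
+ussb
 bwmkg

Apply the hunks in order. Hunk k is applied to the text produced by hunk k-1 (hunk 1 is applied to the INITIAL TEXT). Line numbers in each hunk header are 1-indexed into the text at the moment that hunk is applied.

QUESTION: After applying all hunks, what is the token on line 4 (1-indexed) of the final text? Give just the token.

Answer: zjupl

Derivation:
Hunk 1: at line 1 remove [oit,evlv,pxvn] add [ukq,qbs,plz] -> 9 lines: ggwt ukq qbs plz ugm szt pcb bwmkg aamud
Hunk 2: at line 2 remove [plz,ugm] add [cobcu,uadje,pspq] -> 10 lines: ggwt ukq qbs cobcu uadje pspq szt pcb bwmkg aamud
Hunk 3: at line 3 remove [cobcu,uadje,pspq] add [dtab,lmexf] -> 9 lines: ggwt ukq qbs dtab lmexf szt pcb bwmkg aamud
Hunk 4: at line 3 remove [dtab,lmexf] add [zjupl,txijn,idv] -> 10 lines: ggwt ukq qbs zjupl txijn idv szt pcb bwmkg aamud
Hunk 5: at line 5 remove [idv,szt,pcb] add [exsfm,oxlc,ussb] -> 10 lines: ggwt ukq qbs zjupl txijn exsfm oxlc ussb bwmkg aamud
Final line 4: zjupl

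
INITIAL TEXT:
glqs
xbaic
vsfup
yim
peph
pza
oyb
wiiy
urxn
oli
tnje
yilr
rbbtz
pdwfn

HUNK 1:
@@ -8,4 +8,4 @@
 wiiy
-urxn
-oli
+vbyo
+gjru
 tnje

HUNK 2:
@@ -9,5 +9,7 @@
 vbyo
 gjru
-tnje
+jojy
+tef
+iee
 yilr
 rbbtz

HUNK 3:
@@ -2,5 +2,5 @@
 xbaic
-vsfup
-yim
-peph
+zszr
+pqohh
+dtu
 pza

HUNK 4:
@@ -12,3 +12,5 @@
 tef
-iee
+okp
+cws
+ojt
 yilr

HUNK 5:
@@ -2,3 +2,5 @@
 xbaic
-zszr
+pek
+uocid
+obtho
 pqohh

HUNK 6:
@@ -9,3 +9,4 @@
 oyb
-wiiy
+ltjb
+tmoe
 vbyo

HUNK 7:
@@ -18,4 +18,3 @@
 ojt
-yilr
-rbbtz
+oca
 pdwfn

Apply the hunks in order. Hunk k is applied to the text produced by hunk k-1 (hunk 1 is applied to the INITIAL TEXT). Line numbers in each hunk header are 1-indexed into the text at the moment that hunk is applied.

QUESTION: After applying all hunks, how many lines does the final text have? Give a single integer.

Hunk 1: at line 8 remove [urxn,oli] add [vbyo,gjru] -> 14 lines: glqs xbaic vsfup yim peph pza oyb wiiy vbyo gjru tnje yilr rbbtz pdwfn
Hunk 2: at line 9 remove [tnje] add [jojy,tef,iee] -> 16 lines: glqs xbaic vsfup yim peph pza oyb wiiy vbyo gjru jojy tef iee yilr rbbtz pdwfn
Hunk 3: at line 2 remove [vsfup,yim,peph] add [zszr,pqohh,dtu] -> 16 lines: glqs xbaic zszr pqohh dtu pza oyb wiiy vbyo gjru jojy tef iee yilr rbbtz pdwfn
Hunk 4: at line 12 remove [iee] add [okp,cws,ojt] -> 18 lines: glqs xbaic zszr pqohh dtu pza oyb wiiy vbyo gjru jojy tef okp cws ojt yilr rbbtz pdwfn
Hunk 5: at line 2 remove [zszr] add [pek,uocid,obtho] -> 20 lines: glqs xbaic pek uocid obtho pqohh dtu pza oyb wiiy vbyo gjru jojy tef okp cws ojt yilr rbbtz pdwfn
Hunk 6: at line 9 remove [wiiy] add [ltjb,tmoe] -> 21 lines: glqs xbaic pek uocid obtho pqohh dtu pza oyb ltjb tmoe vbyo gjru jojy tef okp cws ojt yilr rbbtz pdwfn
Hunk 7: at line 18 remove [yilr,rbbtz] add [oca] -> 20 lines: glqs xbaic pek uocid obtho pqohh dtu pza oyb ltjb tmoe vbyo gjru jojy tef okp cws ojt oca pdwfn
Final line count: 20

Answer: 20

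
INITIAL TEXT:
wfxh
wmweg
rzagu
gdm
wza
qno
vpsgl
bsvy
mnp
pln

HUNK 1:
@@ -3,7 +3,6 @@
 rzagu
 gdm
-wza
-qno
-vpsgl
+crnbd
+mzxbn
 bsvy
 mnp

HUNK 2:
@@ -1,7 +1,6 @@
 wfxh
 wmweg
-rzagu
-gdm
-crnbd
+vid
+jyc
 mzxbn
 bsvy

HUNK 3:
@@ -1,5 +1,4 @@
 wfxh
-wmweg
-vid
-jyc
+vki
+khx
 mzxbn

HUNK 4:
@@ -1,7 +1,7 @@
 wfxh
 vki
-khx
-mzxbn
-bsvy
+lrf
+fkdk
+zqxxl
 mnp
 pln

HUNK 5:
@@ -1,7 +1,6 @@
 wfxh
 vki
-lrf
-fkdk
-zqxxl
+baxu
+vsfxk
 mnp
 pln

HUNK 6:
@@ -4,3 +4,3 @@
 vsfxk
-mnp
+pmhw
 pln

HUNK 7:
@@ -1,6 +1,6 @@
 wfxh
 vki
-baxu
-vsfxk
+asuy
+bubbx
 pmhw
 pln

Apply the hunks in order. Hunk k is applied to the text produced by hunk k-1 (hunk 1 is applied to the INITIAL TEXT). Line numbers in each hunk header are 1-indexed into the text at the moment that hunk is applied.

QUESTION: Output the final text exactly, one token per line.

Hunk 1: at line 3 remove [wza,qno,vpsgl] add [crnbd,mzxbn] -> 9 lines: wfxh wmweg rzagu gdm crnbd mzxbn bsvy mnp pln
Hunk 2: at line 1 remove [rzagu,gdm,crnbd] add [vid,jyc] -> 8 lines: wfxh wmweg vid jyc mzxbn bsvy mnp pln
Hunk 3: at line 1 remove [wmweg,vid,jyc] add [vki,khx] -> 7 lines: wfxh vki khx mzxbn bsvy mnp pln
Hunk 4: at line 1 remove [khx,mzxbn,bsvy] add [lrf,fkdk,zqxxl] -> 7 lines: wfxh vki lrf fkdk zqxxl mnp pln
Hunk 5: at line 1 remove [lrf,fkdk,zqxxl] add [baxu,vsfxk] -> 6 lines: wfxh vki baxu vsfxk mnp pln
Hunk 6: at line 4 remove [mnp] add [pmhw] -> 6 lines: wfxh vki baxu vsfxk pmhw pln
Hunk 7: at line 1 remove [baxu,vsfxk] add [asuy,bubbx] -> 6 lines: wfxh vki asuy bubbx pmhw pln

Answer: wfxh
vki
asuy
bubbx
pmhw
pln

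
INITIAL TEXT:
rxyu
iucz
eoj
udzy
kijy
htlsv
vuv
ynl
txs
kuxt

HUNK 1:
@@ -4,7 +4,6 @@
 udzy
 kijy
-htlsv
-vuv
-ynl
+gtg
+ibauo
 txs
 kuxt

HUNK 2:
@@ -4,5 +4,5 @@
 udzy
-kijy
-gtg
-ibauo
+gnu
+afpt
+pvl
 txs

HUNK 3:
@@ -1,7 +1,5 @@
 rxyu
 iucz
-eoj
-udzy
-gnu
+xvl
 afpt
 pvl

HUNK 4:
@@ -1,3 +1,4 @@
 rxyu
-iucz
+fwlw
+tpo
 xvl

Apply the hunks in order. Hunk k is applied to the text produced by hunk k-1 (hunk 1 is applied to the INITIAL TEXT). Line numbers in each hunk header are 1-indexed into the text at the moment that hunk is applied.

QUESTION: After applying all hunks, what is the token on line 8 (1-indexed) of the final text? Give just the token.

Answer: kuxt

Derivation:
Hunk 1: at line 4 remove [htlsv,vuv,ynl] add [gtg,ibauo] -> 9 lines: rxyu iucz eoj udzy kijy gtg ibauo txs kuxt
Hunk 2: at line 4 remove [kijy,gtg,ibauo] add [gnu,afpt,pvl] -> 9 lines: rxyu iucz eoj udzy gnu afpt pvl txs kuxt
Hunk 3: at line 1 remove [eoj,udzy,gnu] add [xvl] -> 7 lines: rxyu iucz xvl afpt pvl txs kuxt
Hunk 4: at line 1 remove [iucz] add [fwlw,tpo] -> 8 lines: rxyu fwlw tpo xvl afpt pvl txs kuxt
Final line 8: kuxt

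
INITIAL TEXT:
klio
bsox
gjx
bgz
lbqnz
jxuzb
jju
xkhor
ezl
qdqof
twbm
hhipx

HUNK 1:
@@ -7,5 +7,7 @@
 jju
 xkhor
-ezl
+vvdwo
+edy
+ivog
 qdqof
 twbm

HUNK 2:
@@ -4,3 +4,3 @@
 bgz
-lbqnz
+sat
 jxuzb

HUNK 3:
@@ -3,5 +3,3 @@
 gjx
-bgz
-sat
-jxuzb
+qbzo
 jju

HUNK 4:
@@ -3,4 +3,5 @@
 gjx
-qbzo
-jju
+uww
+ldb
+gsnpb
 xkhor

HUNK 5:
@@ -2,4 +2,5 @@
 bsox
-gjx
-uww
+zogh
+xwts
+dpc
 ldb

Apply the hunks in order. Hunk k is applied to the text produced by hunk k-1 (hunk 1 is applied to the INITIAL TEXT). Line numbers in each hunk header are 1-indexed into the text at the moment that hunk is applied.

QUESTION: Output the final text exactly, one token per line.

Answer: klio
bsox
zogh
xwts
dpc
ldb
gsnpb
xkhor
vvdwo
edy
ivog
qdqof
twbm
hhipx

Derivation:
Hunk 1: at line 7 remove [ezl] add [vvdwo,edy,ivog] -> 14 lines: klio bsox gjx bgz lbqnz jxuzb jju xkhor vvdwo edy ivog qdqof twbm hhipx
Hunk 2: at line 4 remove [lbqnz] add [sat] -> 14 lines: klio bsox gjx bgz sat jxuzb jju xkhor vvdwo edy ivog qdqof twbm hhipx
Hunk 3: at line 3 remove [bgz,sat,jxuzb] add [qbzo] -> 12 lines: klio bsox gjx qbzo jju xkhor vvdwo edy ivog qdqof twbm hhipx
Hunk 4: at line 3 remove [qbzo,jju] add [uww,ldb,gsnpb] -> 13 lines: klio bsox gjx uww ldb gsnpb xkhor vvdwo edy ivog qdqof twbm hhipx
Hunk 5: at line 2 remove [gjx,uww] add [zogh,xwts,dpc] -> 14 lines: klio bsox zogh xwts dpc ldb gsnpb xkhor vvdwo edy ivog qdqof twbm hhipx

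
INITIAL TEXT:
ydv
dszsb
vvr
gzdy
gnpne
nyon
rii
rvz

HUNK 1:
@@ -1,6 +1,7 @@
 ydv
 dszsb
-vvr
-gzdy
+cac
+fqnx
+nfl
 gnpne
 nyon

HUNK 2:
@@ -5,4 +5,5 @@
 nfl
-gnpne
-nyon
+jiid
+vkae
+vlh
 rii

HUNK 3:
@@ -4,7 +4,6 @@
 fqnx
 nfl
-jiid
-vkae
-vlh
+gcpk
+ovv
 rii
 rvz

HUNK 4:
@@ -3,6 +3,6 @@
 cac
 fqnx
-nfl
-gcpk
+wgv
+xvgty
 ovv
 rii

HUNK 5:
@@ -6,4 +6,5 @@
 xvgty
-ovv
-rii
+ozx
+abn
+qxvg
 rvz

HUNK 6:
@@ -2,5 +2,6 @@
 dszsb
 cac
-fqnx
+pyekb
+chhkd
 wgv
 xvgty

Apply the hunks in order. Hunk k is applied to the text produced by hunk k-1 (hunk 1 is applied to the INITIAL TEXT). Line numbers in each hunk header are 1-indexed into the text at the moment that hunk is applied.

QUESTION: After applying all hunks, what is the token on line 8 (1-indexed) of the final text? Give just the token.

Hunk 1: at line 1 remove [vvr,gzdy] add [cac,fqnx,nfl] -> 9 lines: ydv dszsb cac fqnx nfl gnpne nyon rii rvz
Hunk 2: at line 5 remove [gnpne,nyon] add [jiid,vkae,vlh] -> 10 lines: ydv dszsb cac fqnx nfl jiid vkae vlh rii rvz
Hunk 3: at line 4 remove [jiid,vkae,vlh] add [gcpk,ovv] -> 9 lines: ydv dszsb cac fqnx nfl gcpk ovv rii rvz
Hunk 4: at line 3 remove [nfl,gcpk] add [wgv,xvgty] -> 9 lines: ydv dszsb cac fqnx wgv xvgty ovv rii rvz
Hunk 5: at line 6 remove [ovv,rii] add [ozx,abn,qxvg] -> 10 lines: ydv dszsb cac fqnx wgv xvgty ozx abn qxvg rvz
Hunk 6: at line 2 remove [fqnx] add [pyekb,chhkd] -> 11 lines: ydv dszsb cac pyekb chhkd wgv xvgty ozx abn qxvg rvz
Final line 8: ozx

Answer: ozx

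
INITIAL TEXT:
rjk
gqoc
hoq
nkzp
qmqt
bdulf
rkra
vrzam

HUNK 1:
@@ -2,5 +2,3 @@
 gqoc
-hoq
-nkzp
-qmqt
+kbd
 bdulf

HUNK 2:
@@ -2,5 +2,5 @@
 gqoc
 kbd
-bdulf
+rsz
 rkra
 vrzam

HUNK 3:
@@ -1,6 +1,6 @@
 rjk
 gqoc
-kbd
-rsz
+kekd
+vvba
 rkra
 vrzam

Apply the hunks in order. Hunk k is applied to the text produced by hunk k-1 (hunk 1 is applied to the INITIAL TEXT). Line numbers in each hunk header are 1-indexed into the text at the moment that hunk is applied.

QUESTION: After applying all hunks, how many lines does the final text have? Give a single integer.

Answer: 6

Derivation:
Hunk 1: at line 2 remove [hoq,nkzp,qmqt] add [kbd] -> 6 lines: rjk gqoc kbd bdulf rkra vrzam
Hunk 2: at line 2 remove [bdulf] add [rsz] -> 6 lines: rjk gqoc kbd rsz rkra vrzam
Hunk 3: at line 1 remove [kbd,rsz] add [kekd,vvba] -> 6 lines: rjk gqoc kekd vvba rkra vrzam
Final line count: 6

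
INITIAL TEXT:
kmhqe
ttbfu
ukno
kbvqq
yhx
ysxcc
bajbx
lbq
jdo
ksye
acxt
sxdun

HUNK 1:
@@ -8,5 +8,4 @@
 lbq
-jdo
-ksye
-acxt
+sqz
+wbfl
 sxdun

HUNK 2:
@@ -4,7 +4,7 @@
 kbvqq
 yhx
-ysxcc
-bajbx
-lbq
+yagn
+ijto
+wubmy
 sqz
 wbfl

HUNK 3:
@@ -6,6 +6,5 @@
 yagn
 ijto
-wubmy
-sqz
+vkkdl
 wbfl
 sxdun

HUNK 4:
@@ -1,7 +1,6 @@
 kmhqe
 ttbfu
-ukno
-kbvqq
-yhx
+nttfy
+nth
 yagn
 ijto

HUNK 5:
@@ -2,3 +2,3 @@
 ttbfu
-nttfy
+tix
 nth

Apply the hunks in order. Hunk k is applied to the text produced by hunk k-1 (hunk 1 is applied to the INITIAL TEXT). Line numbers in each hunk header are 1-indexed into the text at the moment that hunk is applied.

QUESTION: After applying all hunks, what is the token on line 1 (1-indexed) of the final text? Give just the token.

Answer: kmhqe

Derivation:
Hunk 1: at line 8 remove [jdo,ksye,acxt] add [sqz,wbfl] -> 11 lines: kmhqe ttbfu ukno kbvqq yhx ysxcc bajbx lbq sqz wbfl sxdun
Hunk 2: at line 4 remove [ysxcc,bajbx,lbq] add [yagn,ijto,wubmy] -> 11 lines: kmhqe ttbfu ukno kbvqq yhx yagn ijto wubmy sqz wbfl sxdun
Hunk 3: at line 6 remove [wubmy,sqz] add [vkkdl] -> 10 lines: kmhqe ttbfu ukno kbvqq yhx yagn ijto vkkdl wbfl sxdun
Hunk 4: at line 1 remove [ukno,kbvqq,yhx] add [nttfy,nth] -> 9 lines: kmhqe ttbfu nttfy nth yagn ijto vkkdl wbfl sxdun
Hunk 5: at line 2 remove [nttfy] add [tix] -> 9 lines: kmhqe ttbfu tix nth yagn ijto vkkdl wbfl sxdun
Final line 1: kmhqe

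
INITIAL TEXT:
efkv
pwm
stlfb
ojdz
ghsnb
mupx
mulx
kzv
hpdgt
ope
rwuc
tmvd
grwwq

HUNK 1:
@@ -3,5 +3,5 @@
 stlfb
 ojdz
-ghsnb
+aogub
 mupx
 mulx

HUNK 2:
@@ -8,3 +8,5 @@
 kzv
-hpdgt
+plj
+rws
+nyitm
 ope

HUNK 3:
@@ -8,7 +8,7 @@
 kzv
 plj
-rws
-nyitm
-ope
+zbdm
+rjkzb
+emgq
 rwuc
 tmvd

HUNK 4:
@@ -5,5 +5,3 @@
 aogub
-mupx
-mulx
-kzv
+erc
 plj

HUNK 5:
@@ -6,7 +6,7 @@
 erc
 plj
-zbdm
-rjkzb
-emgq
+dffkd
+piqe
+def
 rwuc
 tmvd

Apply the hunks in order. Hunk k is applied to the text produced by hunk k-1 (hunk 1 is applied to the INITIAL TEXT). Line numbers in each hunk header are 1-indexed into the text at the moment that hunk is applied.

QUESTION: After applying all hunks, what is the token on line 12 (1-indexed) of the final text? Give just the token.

Hunk 1: at line 3 remove [ghsnb] add [aogub] -> 13 lines: efkv pwm stlfb ojdz aogub mupx mulx kzv hpdgt ope rwuc tmvd grwwq
Hunk 2: at line 8 remove [hpdgt] add [plj,rws,nyitm] -> 15 lines: efkv pwm stlfb ojdz aogub mupx mulx kzv plj rws nyitm ope rwuc tmvd grwwq
Hunk 3: at line 8 remove [rws,nyitm,ope] add [zbdm,rjkzb,emgq] -> 15 lines: efkv pwm stlfb ojdz aogub mupx mulx kzv plj zbdm rjkzb emgq rwuc tmvd grwwq
Hunk 4: at line 5 remove [mupx,mulx,kzv] add [erc] -> 13 lines: efkv pwm stlfb ojdz aogub erc plj zbdm rjkzb emgq rwuc tmvd grwwq
Hunk 5: at line 6 remove [zbdm,rjkzb,emgq] add [dffkd,piqe,def] -> 13 lines: efkv pwm stlfb ojdz aogub erc plj dffkd piqe def rwuc tmvd grwwq
Final line 12: tmvd

Answer: tmvd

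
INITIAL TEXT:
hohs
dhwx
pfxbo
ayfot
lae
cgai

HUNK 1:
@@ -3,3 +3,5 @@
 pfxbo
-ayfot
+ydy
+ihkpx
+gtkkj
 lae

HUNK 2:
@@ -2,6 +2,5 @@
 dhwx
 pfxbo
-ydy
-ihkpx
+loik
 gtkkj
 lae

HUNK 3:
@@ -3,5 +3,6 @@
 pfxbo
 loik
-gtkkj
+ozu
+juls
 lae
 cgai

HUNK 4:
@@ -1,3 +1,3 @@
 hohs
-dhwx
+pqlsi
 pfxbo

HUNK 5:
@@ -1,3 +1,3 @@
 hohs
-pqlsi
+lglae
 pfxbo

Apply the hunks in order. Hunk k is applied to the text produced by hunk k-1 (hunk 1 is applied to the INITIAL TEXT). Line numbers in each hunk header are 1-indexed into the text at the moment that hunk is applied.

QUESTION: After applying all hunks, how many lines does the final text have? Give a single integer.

Hunk 1: at line 3 remove [ayfot] add [ydy,ihkpx,gtkkj] -> 8 lines: hohs dhwx pfxbo ydy ihkpx gtkkj lae cgai
Hunk 2: at line 2 remove [ydy,ihkpx] add [loik] -> 7 lines: hohs dhwx pfxbo loik gtkkj lae cgai
Hunk 3: at line 3 remove [gtkkj] add [ozu,juls] -> 8 lines: hohs dhwx pfxbo loik ozu juls lae cgai
Hunk 4: at line 1 remove [dhwx] add [pqlsi] -> 8 lines: hohs pqlsi pfxbo loik ozu juls lae cgai
Hunk 5: at line 1 remove [pqlsi] add [lglae] -> 8 lines: hohs lglae pfxbo loik ozu juls lae cgai
Final line count: 8

Answer: 8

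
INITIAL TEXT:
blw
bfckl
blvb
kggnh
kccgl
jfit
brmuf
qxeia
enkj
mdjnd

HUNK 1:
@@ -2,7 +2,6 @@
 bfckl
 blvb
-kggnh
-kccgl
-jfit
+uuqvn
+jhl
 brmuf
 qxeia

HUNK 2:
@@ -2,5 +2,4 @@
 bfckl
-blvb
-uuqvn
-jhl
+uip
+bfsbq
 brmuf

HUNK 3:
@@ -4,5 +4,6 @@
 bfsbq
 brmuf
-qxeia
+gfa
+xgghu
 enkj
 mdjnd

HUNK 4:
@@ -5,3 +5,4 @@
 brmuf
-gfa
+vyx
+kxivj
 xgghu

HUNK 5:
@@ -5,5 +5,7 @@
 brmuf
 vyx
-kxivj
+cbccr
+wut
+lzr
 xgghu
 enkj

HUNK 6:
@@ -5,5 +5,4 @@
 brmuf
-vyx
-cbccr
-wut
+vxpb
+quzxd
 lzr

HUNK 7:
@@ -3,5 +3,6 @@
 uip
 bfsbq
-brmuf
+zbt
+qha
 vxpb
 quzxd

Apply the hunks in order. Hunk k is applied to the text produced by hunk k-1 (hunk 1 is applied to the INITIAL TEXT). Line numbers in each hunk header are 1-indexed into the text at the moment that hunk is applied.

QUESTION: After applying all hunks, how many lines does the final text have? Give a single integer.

Hunk 1: at line 2 remove [kggnh,kccgl,jfit] add [uuqvn,jhl] -> 9 lines: blw bfckl blvb uuqvn jhl brmuf qxeia enkj mdjnd
Hunk 2: at line 2 remove [blvb,uuqvn,jhl] add [uip,bfsbq] -> 8 lines: blw bfckl uip bfsbq brmuf qxeia enkj mdjnd
Hunk 3: at line 4 remove [qxeia] add [gfa,xgghu] -> 9 lines: blw bfckl uip bfsbq brmuf gfa xgghu enkj mdjnd
Hunk 4: at line 5 remove [gfa] add [vyx,kxivj] -> 10 lines: blw bfckl uip bfsbq brmuf vyx kxivj xgghu enkj mdjnd
Hunk 5: at line 5 remove [kxivj] add [cbccr,wut,lzr] -> 12 lines: blw bfckl uip bfsbq brmuf vyx cbccr wut lzr xgghu enkj mdjnd
Hunk 6: at line 5 remove [vyx,cbccr,wut] add [vxpb,quzxd] -> 11 lines: blw bfckl uip bfsbq brmuf vxpb quzxd lzr xgghu enkj mdjnd
Hunk 7: at line 3 remove [brmuf] add [zbt,qha] -> 12 lines: blw bfckl uip bfsbq zbt qha vxpb quzxd lzr xgghu enkj mdjnd
Final line count: 12

Answer: 12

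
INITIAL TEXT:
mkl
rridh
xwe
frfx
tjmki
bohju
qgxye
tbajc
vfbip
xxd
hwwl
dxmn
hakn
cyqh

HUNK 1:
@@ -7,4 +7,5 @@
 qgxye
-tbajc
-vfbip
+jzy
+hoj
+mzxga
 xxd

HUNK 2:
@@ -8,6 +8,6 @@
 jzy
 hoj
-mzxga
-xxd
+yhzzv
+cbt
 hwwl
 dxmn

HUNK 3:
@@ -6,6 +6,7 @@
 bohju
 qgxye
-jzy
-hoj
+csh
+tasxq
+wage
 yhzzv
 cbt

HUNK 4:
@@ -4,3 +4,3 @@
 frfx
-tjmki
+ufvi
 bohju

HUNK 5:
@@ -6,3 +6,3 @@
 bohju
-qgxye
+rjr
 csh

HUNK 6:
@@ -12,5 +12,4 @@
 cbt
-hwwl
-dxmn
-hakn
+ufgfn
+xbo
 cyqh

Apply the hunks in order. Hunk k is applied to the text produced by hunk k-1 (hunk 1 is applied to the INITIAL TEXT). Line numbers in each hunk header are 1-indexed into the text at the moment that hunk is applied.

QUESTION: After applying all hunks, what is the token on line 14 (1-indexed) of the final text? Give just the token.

Answer: xbo

Derivation:
Hunk 1: at line 7 remove [tbajc,vfbip] add [jzy,hoj,mzxga] -> 15 lines: mkl rridh xwe frfx tjmki bohju qgxye jzy hoj mzxga xxd hwwl dxmn hakn cyqh
Hunk 2: at line 8 remove [mzxga,xxd] add [yhzzv,cbt] -> 15 lines: mkl rridh xwe frfx tjmki bohju qgxye jzy hoj yhzzv cbt hwwl dxmn hakn cyqh
Hunk 3: at line 6 remove [jzy,hoj] add [csh,tasxq,wage] -> 16 lines: mkl rridh xwe frfx tjmki bohju qgxye csh tasxq wage yhzzv cbt hwwl dxmn hakn cyqh
Hunk 4: at line 4 remove [tjmki] add [ufvi] -> 16 lines: mkl rridh xwe frfx ufvi bohju qgxye csh tasxq wage yhzzv cbt hwwl dxmn hakn cyqh
Hunk 5: at line 6 remove [qgxye] add [rjr] -> 16 lines: mkl rridh xwe frfx ufvi bohju rjr csh tasxq wage yhzzv cbt hwwl dxmn hakn cyqh
Hunk 6: at line 12 remove [hwwl,dxmn,hakn] add [ufgfn,xbo] -> 15 lines: mkl rridh xwe frfx ufvi bohju rjr csh tasxq wage yhzzv cbt ufgfn xbo cyqh
Final line 14: xbo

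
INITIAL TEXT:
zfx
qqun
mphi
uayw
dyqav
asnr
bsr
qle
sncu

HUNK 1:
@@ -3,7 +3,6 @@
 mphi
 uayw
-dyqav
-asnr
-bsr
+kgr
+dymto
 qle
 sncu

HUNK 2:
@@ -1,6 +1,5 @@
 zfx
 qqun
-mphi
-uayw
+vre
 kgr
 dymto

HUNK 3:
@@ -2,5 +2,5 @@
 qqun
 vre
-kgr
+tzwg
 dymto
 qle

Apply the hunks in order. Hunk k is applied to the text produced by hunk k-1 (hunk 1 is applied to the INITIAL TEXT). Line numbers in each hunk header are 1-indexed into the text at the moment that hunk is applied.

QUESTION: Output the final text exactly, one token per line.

Answer: zfx
qqun
vre
tzwg
dymto
qle
sncu

Derivation:
Hunk 1: at line 3 remove [dyqav,asnr,bsr] add [kgr,dymto] -> 8 lines: zfx qqun mphi uayw kgr dymto qle sncu
Hunk 2: at line 1 remove [mphi,uayw] add [vre] -> 7 lines: zfx qqun vre kgr dymto qle sncu
Hunk 3: at line 2 remove [kgr] add [tzwg] -> 7 lines: zfx qqun vre tzwg dymto qle sncu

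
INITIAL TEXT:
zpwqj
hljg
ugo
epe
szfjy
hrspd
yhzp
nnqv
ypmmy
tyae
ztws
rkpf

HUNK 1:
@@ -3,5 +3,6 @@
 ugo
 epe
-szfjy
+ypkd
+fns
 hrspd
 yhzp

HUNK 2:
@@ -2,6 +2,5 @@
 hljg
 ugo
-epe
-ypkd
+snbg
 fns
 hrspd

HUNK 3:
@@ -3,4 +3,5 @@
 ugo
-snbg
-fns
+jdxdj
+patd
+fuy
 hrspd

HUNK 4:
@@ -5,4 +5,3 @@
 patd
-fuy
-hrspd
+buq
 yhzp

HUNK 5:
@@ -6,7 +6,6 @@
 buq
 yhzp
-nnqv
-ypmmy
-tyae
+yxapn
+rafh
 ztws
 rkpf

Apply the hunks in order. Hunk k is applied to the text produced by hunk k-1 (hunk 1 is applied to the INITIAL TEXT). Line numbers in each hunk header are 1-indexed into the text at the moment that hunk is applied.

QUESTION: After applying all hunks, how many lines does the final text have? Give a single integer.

Answer: 11

Derivation:
Hunk 1: at line 3 remove [szfjy] add [ypkd,fns] -> 13 lines: zpwqj hljg ugo epe ypkd fns hrspd yhzp nnqv ypmmy tyae ztws rkpf
Hunk 2: at line 2 remove [epe,ypkd] add [snbg] -> 12 lines: zpwqj hljg ugo snbg fns hrspd yhzp nnqv ypmmy tyae ztws rkpf
Hunk 3: at line 3 remove [snbg,fns] add [jdxdj,patd,fuy] -> 13 lines: zpwqj hljg ugo jdxdj patd fuy hrspd yhzp nnqv ypmmy tyae ztws rkpf
Hunk 4: at line 5 remove [fuy,hrspd] add [buq] -> 12 lines: zpwqj hljg ugo jdxdj patd buq yhzp nnqv ypmmy tyae ztws rkpf
Hunk 5: at line 6 remove [nnqv,ypmmy,tyae] add [yxapn,rafh] -> 11 lines: zpwqj hljg ugo jdxdj patd buq yhzp yxapn rafh ztws rkpf
Final line count: 11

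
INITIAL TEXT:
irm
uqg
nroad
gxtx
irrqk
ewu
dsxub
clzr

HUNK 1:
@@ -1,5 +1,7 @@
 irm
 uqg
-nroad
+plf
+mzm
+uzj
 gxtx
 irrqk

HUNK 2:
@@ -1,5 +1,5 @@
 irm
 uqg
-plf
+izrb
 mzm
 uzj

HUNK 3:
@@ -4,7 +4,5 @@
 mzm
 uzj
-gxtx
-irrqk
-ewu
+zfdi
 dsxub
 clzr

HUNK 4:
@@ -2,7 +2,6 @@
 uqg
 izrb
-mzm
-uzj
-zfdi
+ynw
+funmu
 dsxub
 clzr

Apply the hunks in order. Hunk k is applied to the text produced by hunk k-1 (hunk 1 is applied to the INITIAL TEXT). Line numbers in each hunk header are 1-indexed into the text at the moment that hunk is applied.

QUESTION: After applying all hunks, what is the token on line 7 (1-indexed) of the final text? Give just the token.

Answer: clzr

Derivation:
Hunk 1: at line 1 remove [nroad] add [plf,mzm,uzj] -> 10 lines: irm uqg plf mzm uzj gxtx irrqk ewu dsxub clzr
Hunk 2: at line 1 remove [plf] add [izrb] -> 10 lines: irm uqg izrb mzm uzj gxtx irrqk ewu dsxub clzr
Hunk 3: at line 4 remove [gxtx,irrqk,ewu] add [zfdi] -> 8 lines: irm uqg izrb mzm uzj zfdi dsxub clzr
Hunk 4: at line 2 remove [mzm,uzj,zfdi] add [ynw,funmu] -> 7 lines: irm uqg izrb ynw funmu dsxub clzr
Final line 7: clzr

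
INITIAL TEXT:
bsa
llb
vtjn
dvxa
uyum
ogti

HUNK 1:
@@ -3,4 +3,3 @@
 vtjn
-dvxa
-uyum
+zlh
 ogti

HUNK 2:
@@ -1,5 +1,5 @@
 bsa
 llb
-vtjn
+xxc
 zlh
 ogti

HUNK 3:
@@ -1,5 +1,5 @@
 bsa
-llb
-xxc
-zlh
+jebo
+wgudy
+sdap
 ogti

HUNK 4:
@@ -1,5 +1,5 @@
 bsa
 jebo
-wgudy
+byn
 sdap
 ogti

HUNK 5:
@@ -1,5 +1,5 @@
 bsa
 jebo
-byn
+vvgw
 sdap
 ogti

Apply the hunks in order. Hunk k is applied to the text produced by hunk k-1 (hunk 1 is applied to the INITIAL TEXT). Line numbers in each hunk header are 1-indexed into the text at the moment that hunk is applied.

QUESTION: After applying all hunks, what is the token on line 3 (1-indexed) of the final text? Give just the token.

Hunk 1: at line 3 remove [dvxa,uyum] add [zlh] -> 5 lines: bsa llb vtjn zlh ogti
Hunk 2: at line 1 remove [vtjn] add [xxc] -> 5 lines: bsa llb xxc zlh ogti
Hunk 3: at line 1 remove [llb,xxc,zlh] add [jebo,wgudy,sdap] -> 5 lines: bsa jebo wgudy sdap ogti
Hunk 4: at line 1 remove [wgudy] add [byn] -> 5 lines: bsa jebo byn sdap ogti
Hunk 5: at line 1 remove [byn] add [vvgw] -> 5 lines: bsa jebo vvgw sdap ogti
Final line 3: vvgw

Answer: vvgw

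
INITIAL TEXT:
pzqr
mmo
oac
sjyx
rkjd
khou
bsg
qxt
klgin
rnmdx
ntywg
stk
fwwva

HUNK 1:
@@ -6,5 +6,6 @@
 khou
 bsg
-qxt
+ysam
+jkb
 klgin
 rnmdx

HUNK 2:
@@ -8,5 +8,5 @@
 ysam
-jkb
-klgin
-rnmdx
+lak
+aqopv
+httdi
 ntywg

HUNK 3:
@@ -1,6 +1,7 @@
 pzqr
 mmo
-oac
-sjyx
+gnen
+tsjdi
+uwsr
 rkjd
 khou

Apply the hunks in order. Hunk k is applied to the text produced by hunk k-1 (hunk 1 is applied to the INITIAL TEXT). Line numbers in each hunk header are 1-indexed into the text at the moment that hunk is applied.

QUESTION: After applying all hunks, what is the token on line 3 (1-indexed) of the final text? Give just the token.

Hunk 1: at line 6 remove [qxt] add [ysam,jkb] -> 14 lines: pzqr mmo oac sjyx rkjd khou bsg ysam jkb klgin rnmdx ntywg stk fwwva
Hunk 2: at line 8 remove [jkb,klgin,rnmdx] add [lak,aqopv,httdi] -> 14 lines: pzqr mmo oac sjyx rkjd khou bsg ysam lak aqopv httdi ntywg stk fwwva
Hunk 3: at line 1 remove [oac,sjyx] add [gnen,tsjdi,uwsr] -> 15 lines: pzqr mmo gnen tsjdi uwsr rkjd khou bsg ysam lak aqopv httdi ntywg stk fwwva
Final line 3: gnen

Answer: gnen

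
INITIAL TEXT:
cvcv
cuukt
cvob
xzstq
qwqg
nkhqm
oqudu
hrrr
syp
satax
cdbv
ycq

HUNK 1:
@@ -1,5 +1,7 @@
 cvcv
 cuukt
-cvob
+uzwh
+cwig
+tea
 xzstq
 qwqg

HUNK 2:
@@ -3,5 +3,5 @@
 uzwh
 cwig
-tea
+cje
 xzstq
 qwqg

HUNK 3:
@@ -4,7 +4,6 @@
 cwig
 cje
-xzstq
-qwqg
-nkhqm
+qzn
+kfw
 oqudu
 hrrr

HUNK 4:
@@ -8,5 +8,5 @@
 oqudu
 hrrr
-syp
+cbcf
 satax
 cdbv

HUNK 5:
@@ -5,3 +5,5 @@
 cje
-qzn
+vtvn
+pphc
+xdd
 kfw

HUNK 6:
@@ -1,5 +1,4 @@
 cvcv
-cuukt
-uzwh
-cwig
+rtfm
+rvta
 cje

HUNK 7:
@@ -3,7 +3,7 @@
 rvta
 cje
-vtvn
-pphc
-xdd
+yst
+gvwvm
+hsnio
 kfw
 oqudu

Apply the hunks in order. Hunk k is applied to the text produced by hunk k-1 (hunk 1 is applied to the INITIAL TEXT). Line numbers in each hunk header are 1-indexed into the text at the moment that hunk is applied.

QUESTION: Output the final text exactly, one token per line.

Hunk 1: at line 1 remove [cvob] add [uzwh,cwig,tea] -> 14 lines: cvcv cuukt uzwh cwig tea xzstq qwqg nkhqm oqudu hrrr syp satax cdbv ycq
Hunk 2: at line 3 remove [tea] add [cje] -> 14 lines: cvcv cuukt uzwh cwig cje xzstq qwqg nkhqm oqudu hrrr syp satax cdbv ycq
Hunk 3: at line 4 remove [xzstq,qwqg,nkhqm] add [qzn,kfw] -> 13 lines: cvcv cuukt uzwh cwig cje qzn kfw oqudu hrrr syp satax cdbv ycq
Hunk 4: at line 8 remove [syp] add [cbcf] -> 13 lines: cvcv cuukt uzwh cwig cje qzn kfw oqudu hrrr cbcf satax cdbv ycq
Hunk 5: at line 5 remove [qzn] add [vtvn,pphc,xdd] -> 15 lines: cvcv cuukt uzwh cwig cje vtvn pphc xdd kfw oqudu hrrr cbcf satax cdbv ycq
Hunk 6: at line 1 remove [cuukt,uzwh,cwig] add [rtfm,rvta] -> 14 lines: cvcv rtfm rvta cje vtvn pphc xdd kfw oqudu hrrr cbcf satax cdbv ycq
Hunk 7: at line 3 remove [vtvn,pphc,xdd] add [yst,gvwvm,hsnio] -> 14 lines: cvcv rtfm rvta cje yst gvwvm hsnio kfw oqudu hrrr cbcf satax cdbv ycq

Answer: cvcv
rtfm
rvta
cje
yst
gvwvm
hsnio
kfw
oqudu
hrrr
cbcf
satax
cdbv
ycq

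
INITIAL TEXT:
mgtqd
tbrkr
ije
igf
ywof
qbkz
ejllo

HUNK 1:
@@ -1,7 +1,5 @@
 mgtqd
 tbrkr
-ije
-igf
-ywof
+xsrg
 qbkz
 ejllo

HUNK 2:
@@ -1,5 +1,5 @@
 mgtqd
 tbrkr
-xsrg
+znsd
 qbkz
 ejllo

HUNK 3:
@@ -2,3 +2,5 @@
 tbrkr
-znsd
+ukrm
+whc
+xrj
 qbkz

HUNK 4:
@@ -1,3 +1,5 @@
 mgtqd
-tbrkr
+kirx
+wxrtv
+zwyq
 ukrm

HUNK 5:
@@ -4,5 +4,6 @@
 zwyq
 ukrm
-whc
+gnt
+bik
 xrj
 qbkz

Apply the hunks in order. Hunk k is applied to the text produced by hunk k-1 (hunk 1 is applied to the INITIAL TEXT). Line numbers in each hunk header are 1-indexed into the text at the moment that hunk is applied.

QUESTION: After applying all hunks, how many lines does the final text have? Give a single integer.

Hunk 1: at line 1 remove [ije,igf,ywof] add [xsrg] -> 5 lines: mgtqd tbrkr xsrg qbkz ejllo
Hunk 2: at line 1 remove [xsrg] add [znsd] -> 5 lines: mgtqd tbrkr znsd qbkz ejllo
Hunk 3: at line 2 remove [znsd] add [ukrm,whc,xrj] -> 7 lines: mgtqd tbrkr ukrm whc xrj qbkz ejllo
Hunk 4: at line 1 remove [tbrkr] add [kirx,wxrtv,zwyq] -> 9 lines: mgtqd kirx wxrtv zwyq ukrm whc xrj qbkz ejllo
Hunk 5: at line 4 remove [whc] add [gnt,bik] -> 10 lines: mgtqd kirx wxrtv zwyq ukrm gnt bik xrj qbkz ejllo
Final line count: 10

Answer: 10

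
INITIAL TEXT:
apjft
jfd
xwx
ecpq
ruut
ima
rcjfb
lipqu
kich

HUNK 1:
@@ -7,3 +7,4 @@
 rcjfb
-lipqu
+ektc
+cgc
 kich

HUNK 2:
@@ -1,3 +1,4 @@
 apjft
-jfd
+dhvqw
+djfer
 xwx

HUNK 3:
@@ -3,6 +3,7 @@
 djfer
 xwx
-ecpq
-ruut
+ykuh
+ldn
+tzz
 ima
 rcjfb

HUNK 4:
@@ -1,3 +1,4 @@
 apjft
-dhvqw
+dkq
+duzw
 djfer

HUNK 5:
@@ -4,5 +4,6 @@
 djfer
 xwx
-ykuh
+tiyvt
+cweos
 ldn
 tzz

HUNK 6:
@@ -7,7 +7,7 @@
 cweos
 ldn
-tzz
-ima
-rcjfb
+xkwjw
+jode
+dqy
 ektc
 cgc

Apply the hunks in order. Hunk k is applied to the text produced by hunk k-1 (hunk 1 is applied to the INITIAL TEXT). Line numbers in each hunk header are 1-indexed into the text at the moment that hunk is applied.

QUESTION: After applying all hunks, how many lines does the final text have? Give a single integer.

Hunk 1: at line 7 remove [lipqu] add [ektc,cgc] -> 10 lines: apjft jfd xwx ecpq ruut ima rcjfb ektc cgc kich
Hunk 2: at line 1 remove [jfd] add [dhvqw,djfer] -> 11 lines: apjft dhvqw djfer xwx ecpq ruut ima rcjfb ektc cgc kich
Hunk 3: at line 3 remove [ecpq,ruut] add [ykuh,ldn,tzz] -> 12 lines: apjft dhvqw djfer xwx ykuh ldn tzz ima rcjfb ektc cgc kich
Hunk 4: at line 1 remove [dhvqw] add [dkq,duzw] -> 13 lines: apjft dkq duzw djfer xwx ykuh ldn tzz ima rcjfb ektc cgc kich
Hunk 5: at line 4 remove [ykuh] add [tiyvt,cweos] -> 14 lines: apjft dkq duzw djfer xwx tiyvt cweos ldn tzz ima rcjfb ektc cgc kich
Hunk 6: at line 7 remove [tzz,ima,rcjfb] add [xkwjw,jode,dqy] -> 14 lines: apjft dkq duzw djfer xwx tiyvt cweos ldn xkwjw jode dqy ektc cgc kich
Final line count: 14

Answer: 14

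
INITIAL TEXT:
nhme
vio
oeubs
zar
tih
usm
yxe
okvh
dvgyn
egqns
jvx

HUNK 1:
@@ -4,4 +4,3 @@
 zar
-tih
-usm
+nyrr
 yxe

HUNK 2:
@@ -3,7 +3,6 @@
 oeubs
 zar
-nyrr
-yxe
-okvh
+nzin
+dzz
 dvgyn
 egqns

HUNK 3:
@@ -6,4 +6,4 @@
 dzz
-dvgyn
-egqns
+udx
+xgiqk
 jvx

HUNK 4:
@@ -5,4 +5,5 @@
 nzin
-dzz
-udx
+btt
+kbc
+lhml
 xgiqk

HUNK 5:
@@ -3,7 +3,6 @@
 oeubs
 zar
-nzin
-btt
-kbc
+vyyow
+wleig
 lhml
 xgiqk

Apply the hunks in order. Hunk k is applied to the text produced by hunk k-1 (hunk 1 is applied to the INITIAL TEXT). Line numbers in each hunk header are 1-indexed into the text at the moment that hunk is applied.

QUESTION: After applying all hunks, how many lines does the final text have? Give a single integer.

Hunk 1: at line 4 remove [tih,usm] add [nyrr] -> 10 lines: nhme vio oeubs zar nyrr yxe okvh dvgyn egqns jvx
Hunk 2: at line 3 remove [nyrr,yxe,okvh] add [nzin,dzz] -> 9 lines: nhme vio oeubs zar nzin dzz dvgyn egqns jvx
Hunk 3: at line 6 remove [dvgyn,egqns] add [udx,xgiqk] -> 9 lines: nhme vio oeubs zar nzin dzz udx xgiqk jvx
Hunk 4: at line 5 remove [dzz,udx] add [btt,kbc,lhml] -> 10 lines: nhme vio oeubs zar nzin btt kbc lhml xgiqk jvx
Hunk 5: at line 3 remove [nzin,btt,kbc] add [vyyow,wleig] -> 9 lines: nhme vio oeubs zar vyyow wleig lhml xgiqk jvx
Final line count: 9

Answer: 9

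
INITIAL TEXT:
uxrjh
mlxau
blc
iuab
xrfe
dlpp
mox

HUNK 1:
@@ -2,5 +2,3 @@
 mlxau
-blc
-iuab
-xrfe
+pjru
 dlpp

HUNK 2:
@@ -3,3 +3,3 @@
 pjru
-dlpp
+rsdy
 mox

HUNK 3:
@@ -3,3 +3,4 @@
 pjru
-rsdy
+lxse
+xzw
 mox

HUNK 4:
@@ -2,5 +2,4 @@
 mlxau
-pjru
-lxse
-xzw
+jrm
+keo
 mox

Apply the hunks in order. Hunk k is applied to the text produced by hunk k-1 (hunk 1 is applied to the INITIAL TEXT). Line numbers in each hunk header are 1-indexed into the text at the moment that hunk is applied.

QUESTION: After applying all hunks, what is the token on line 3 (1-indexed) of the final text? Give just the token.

Hunk 1: at line 2 remove [blc,iuab,xrfe] add [pjru] -> 5 lines: uxrjh mlxau pjru dlpp mox
Hunk 2: at line 3 remove [dlpp] add [rsdy] -> 5 lines: uxrjh mlxau pjru rsdy mox
Hunk 3: at line 3 remove [rsdy] add [lxse,xzw] -> 6 lines: uxrjh mlxau pjru lxse xzw mox
Hunk 4: at line 2 remove [pjru,lxse,xzw] add [jrm,keo] -> 5 lines: uxrjh mlxau jrm keo mox
Final line 3: jrm

Answer: jrm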